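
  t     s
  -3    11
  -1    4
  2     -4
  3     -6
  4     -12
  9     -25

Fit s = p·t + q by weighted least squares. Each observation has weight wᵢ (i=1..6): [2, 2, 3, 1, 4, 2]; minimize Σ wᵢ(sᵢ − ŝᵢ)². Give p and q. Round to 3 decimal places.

Forming MᵀWM = [[267, 35]; [35, 14]] and MᵀWs = [-758, -86]ᵀ gives MᵀWM·[p, q]ᵀ = MᵀWs.
Eliminating q: 14·(row 1) − 35·(row 2) gives 2513·p = 14·(-758) − 35·(-86) = -7602, so p = -1086/359.
Then q = ((-86) − 35·(-1086/359))/14 = 3568/2513.

p = -3.025, q = 1.420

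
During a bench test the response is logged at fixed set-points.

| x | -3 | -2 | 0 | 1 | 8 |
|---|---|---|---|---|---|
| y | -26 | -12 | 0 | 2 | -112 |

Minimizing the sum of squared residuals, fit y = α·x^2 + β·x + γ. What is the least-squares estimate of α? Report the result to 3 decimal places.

α = -2.090

Normal-equation sums: Σx^2·x^2 = 4194, Σx^2·x = 478, Σx^2 = 78, Σx·x = 78, Σx = 4, Σ1 = 5.
And Σx^2·y = -7448, Σx·y = -792, Σy = -148.
Inverting the 3×3 Gram matrix, [α, β, γ]ᵀ = [-32645/15616, 40753/15616, 7213/7808]ᵀ.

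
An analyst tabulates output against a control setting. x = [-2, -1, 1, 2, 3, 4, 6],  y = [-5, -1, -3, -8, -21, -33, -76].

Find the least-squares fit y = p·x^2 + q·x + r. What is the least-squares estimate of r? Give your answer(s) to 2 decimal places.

Forming AᵀA = [[1667, 307, 71]; [307, 71, 13]; [71, 13, 7]] and Aᵀy = [-3509, -659, -147]ᵀ gives AᵀA·[p, q, r]ᵀ = Aᵀy.
Inverting the 3×3 Gram matrix, [p, q, r]ᵀ = [-47167/23961, -21085/23961, 685/1141]ᵀ.

r = 0.60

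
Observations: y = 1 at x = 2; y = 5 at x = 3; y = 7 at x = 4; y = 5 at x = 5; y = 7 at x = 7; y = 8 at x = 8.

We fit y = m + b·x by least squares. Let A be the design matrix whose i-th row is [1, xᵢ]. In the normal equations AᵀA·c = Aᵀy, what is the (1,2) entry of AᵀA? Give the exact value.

Row 1 ↔ basis 1, column 2 ↔ basis x, so (AᵀA)_{1,2} = Σᵢ x = (1)·(2) + (1)·(3) + (1)·(4) + (1)·(5) + (1)·(7) + (1)·(8) = 29.

29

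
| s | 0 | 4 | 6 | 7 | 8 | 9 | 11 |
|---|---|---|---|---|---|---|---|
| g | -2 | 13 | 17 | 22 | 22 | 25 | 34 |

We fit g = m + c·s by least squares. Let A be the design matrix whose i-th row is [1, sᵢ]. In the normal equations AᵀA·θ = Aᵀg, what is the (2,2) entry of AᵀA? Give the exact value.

367

Row 2 ↔ basis s, column 2 ↔ basis s, so (AᵀA)_{2,2} = Σᵢ (s)·(s) = (0)·(0) + (4)·(4) + (6)·(6) + (7)·(7) + (8)·(8) + (9)·(9) + (11)·(11) = 367.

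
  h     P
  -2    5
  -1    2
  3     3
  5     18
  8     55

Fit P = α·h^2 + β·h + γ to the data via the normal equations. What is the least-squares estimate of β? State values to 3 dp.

From the data, Σh^2·h^2 = 4819, Σh^2·h = 655, Σh^2 = 103, Σh·h = 103, Σh = 13, Σ1 = 5.
Right-hand side: Σh^2·P = 4019, Σh·P = 527, ΣP = 83.
So XᵀX·[α, β, γ]ᵀ = XᵀP: [[4819, 655, 103]; [655, 103, 13]; [103, 13, 5]]·[α, β, γ]ᵀ = [4019, 527, 83]ᵀ.
Row-reducing yields α = 16375/15301, β = -2074/1391, γ = -24012/15301.

β = -1.491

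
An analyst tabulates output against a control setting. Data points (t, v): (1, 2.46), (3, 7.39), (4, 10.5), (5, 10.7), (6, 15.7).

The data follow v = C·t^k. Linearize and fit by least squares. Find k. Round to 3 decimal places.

k = 0.996

Linearized form: ln v = k·ln t + ln C. From the 5 transformed points,
Σln t = 5.8861, Σ(ln t)² = 8.9295, Σln v = 10.3756, Σln t·ln v = 14.2057.
Equations: 8.9295·k + 5.8861·ln C = 14.2057;  5.8861·k + 5·ln C = 10.3756.
Δ = 8.9295·5 − (5.8861)² = 10.0010; k = (14.2057·5 − 5.8861·10.3756)/10.0010 = 0.99559, ln C = (8.9295·10.3756 − 5.8861·14.2057)/10.0010 = 0.90309.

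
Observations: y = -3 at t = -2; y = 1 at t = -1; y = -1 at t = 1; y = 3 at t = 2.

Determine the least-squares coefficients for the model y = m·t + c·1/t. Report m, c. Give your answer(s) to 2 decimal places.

m = 2.33, c = -3.33

Compute the Gram sums: Σt·t = 10, Σt·1/t = 4, Σ1/t·1/t = 5/2.
And Σt·y = 10, Σ1/t·y = 1.
So AᵀA·[m, c]ᵀ = Aᵀy: [[10, 4]; [4, 5/2]]·[m, c]ᵀ = [10, 1]ᵀ.
Δ = 10·(5/2) − 4² = 9.
m = (10·(5/2) − 4·1)/9 = 7/3; c = (10·1 − 4·10)/9 = -10/3.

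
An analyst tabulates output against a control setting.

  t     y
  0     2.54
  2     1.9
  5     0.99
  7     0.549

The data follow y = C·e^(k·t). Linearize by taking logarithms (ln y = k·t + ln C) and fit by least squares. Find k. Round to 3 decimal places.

Let Y = ln y. Fitting Y = k·t + ln C by least squares:
AᵀA = [[78.0000, 14.0000]; [14.0000, 4]], rhs = [-2.9641, 0.9643]ᵀ  (here Σt = 14.0000, Σ(t)² = 78.0000, Σln y = 0.9643, Σt·ln y = -2.9641).
Δ = 78.0000·4 − (14.0000)² = 116.0000; k = (-2.9641·4 − 14.0000·0.9643)/116.0000 = -0.21859, ln C = (78.0000·0.9643 − 14.0000·-2.9641)/116.0000 = 1.00616.

k = -0.219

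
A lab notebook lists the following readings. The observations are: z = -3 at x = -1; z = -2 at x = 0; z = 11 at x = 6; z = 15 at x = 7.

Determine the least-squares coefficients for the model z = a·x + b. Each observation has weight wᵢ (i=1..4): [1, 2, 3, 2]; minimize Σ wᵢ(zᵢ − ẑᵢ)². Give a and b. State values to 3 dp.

The normal system AᵀWA·[a, b]ᵀ = AᵀWz is [[207, 31]; [31, 8]]·[a, b]ᵀ = [411, 56]ᵀ.
Eliminating b: 8·(row 1) − 31·(row 2) gives 695·a = 8·411 − 31·56 = 1552, so a = 1552/695.
Then b = (56 − 31·(1552/695))/8 = -1149/695.

a = 2.233, b = -1.653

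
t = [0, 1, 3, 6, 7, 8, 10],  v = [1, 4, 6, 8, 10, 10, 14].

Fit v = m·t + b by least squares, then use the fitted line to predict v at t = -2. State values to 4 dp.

Setting ∂/∂m … = 0 gives: 259·m + 35·b = 360;  35·m + 7·b = 53.
(Σt·t = 259, Σt = 35, Σ1 = 7, Σt·v = 360, Σv = 53.)
Determinant 259·7 − 35² = 588.
m = (360·7 − 35·53)/588 = 95/84; b = (259·53 − 35·360)/588 = 23/12.
At t = -2: v̂ = (95/84)·(-2) + (23/12)·(1) = -29/84.

v̂ = -0.3452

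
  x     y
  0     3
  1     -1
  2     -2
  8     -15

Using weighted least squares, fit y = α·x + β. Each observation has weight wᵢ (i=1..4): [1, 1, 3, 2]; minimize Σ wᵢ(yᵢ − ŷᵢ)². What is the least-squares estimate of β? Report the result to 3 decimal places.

β = 2.238

The normal equations are: 141·α + 23·β = -253;  23·α + 7·β = -34.
(Σwᵢ·x·x = 141, Σwᵢ·x = 23, Σwᵢ·1 = 7, Σwᵢ·x·y = -253, Σwᵢ·y = -34.)
Δ = 141·7 − 23² = 458.
α = ((-253)·7 − 23·(-34))/458 = -989/458; β = (141·(-34) − 23·(-253))/458 = 1025/458.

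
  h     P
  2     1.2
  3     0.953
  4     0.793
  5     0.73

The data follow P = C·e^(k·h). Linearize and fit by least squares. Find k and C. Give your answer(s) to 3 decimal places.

Taking logs, ln P = k·h + ln C, so regress ln P on h.
Σh = 14.0000, Σ(h)² = 54.0000, Σln P = -0.4125, Σh·ln P = -2.2811.
Equations: 54.0000·k + 14.0000·ln C = -2.2811;  14.0000·k + 4·ln C = -0.4125.
Slope k = (n·Σh·ln P − Σh·Σln P)/(n·Σ(h)² − (Σh)²) = (4·-2.2811 − 14.0000·-0.4125)/20.0000 = -0.16749; ln C = (Σln P − k·Σh)/n = 0.48310, so C = exp(0.48310) = 1.62108.

k = -0.167, C = 1.621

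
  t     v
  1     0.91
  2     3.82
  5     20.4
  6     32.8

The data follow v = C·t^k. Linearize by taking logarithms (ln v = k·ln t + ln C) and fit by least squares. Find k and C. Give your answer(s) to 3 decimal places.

Taking logs, ln v = k·ln t + ln C, so regress ln v on ln t.
Σln t = 4.0943, Σ(ln t)² = 6.2811, Σln v = 7.7519, Σln t·ln v = 12.0363.
Normal system: [[6.2811, 4.0943]; [4.0943, 4]]·[k, ln C]ᵀ = [12.0363, 7.7519]ᵀ.
Slope k = (n·Σln t·ln v − Σln t·Σln v)/(n·Σ(ln t)² − (Σln t)²) = (4·12.0363 − 4.0943·7.7519)/8.3609 = 1.96226; ln C = (Σln v − k·Σln t)/n = -0.07057, so C = exp(-0.07057) = 0.93187.

k = 1.962, C = 0.932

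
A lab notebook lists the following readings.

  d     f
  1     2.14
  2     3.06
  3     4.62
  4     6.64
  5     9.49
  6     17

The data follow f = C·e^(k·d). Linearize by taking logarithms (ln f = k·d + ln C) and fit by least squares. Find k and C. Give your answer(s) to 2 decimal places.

k = 0.40, C = 1.38

With ln fᵢ as the transformed response and dᵢ as the regressor:
XᵀX = [[91.0000, 21.0000]; [21.0000, 6]], rhs = [43.4117, 10.3862]ᵀ  (here Σd = 21.0000, Σ(d)² = 91.0000, Σln f = 10.3862, Σd·ln f = 43.4117).
Slope k = (n·Σd·ln f − Σd·Σln f)/(n·Σ(d)² − (Σd)²) = (6·43.4117 − 21.0000·10.3862)/105.0000 = 0.40344; ln C = (Σln f − k·Σd)/n = 0.31901, so C = exp(0.31901) = 1.37576.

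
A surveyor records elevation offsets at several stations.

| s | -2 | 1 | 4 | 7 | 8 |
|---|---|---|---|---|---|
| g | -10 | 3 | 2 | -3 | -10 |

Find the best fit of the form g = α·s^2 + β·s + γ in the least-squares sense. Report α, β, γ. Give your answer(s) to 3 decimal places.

Setting ∂/∂α … = 0 gives: 6770·α + 912·β + 134·γ = -792;  912·α + 134·β + 18·γ = -70;  134·α + 18·β + 5·γ = -18.
Inverting the 3×3 Gram matrix, [α, β, γ]ᵀ = [-7996/14757, 16177/4919, -13544/14757]ᵀ.

α = -0.542, β = 3.289, γ = -0.918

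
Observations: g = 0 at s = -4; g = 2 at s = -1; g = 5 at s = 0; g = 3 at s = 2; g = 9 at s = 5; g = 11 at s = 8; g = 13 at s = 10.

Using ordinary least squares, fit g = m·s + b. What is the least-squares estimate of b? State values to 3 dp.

From the data, Σs·s = 210, Σs = 20, Σ1 = 7.
For Xᵀg: Σs·g = 267, Σg = 43.
Eliminating b: 7·(row 1) − 20·(row 2) gives 1070·m = 7·267 − 20·43 = 1009, so m = 1009/1070.
Then b = (43 − 20·(1009/1070))/7 = 369/107.

b = 3.449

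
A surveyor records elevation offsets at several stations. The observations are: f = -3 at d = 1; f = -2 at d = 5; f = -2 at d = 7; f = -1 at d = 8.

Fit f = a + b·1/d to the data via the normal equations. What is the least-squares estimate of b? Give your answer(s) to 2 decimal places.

b = -1.63

MᵀM·[a, b]ᵀ = Mᵀf reads: 4·a + (411/280)·b = -8;  (411/280)·a + (84361/78400)·b = -1067/280.
(Σ1 = 4, Σ1/d = 411/280, Σ1/d·1/d = 84361/78400, Σf = -8, Σ1/d·f = -1067/280.)
det = 4·(84361/78400) − (411/280)² = 168523/78400.
a = ((-8)·(84361/78400) − (411/280)·(-1067/280))/(168523/78400) = -236351/168523; b = (4·(-1067/280) − (411/280)·(-8))/(168523/78400) = -274400/168523.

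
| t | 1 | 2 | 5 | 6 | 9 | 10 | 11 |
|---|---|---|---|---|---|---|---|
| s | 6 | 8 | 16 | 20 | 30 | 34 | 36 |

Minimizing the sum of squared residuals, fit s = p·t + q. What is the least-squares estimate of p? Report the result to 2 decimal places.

p = 3.12

Setting ∂/∂p … = 0 gives: 368·p + 44·q = 1228;  44·p + 7·q = 150.
(Σt·t = 368, Σt = 44, Σ1 = 7, Σt·s = 1228, Σs = 150.)
Determinant 368·7 − 44² = 640.
p = (1228·7 − 44·150)/640 = 499/160; q = (368·150 − 44·1228)/640 = 73/40.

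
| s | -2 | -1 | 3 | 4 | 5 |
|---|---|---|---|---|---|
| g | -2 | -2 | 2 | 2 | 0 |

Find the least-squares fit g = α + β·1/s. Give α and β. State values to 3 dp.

α = 0.439, β = 3.062

Normal-equation sums: Σ1 = 5, Σ1/s = -43/60, Σ1/s·1/s = 5269/3600.
Moment sums: Σg = 0, Σ1/s·g = 25/6.
Determinant 5·(5269/3600) − (-43/60)² = 1531/225.
α = (0·(5269/3600) − (-43/60)·(25/6))/(1531/225) = 5375/12248; β = (5·(25/6) − (-43/60)·0)/(1531/225) = 9375/3062.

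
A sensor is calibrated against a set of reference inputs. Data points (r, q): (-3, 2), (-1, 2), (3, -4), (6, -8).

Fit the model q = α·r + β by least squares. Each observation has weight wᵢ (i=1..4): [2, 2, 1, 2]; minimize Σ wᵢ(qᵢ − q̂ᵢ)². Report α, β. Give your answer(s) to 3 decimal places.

α = -1.191, β = -0.523

Setting ∂/∂α … = 0 gives: 101·α + 7·β = -124;  7·α + 7·β = -12.
(Σwᵢ·r·r = 101, Σwᵢ·r = 7, Σwᵢ·1 = 7, Σwᵢ·r·q = -124, Σwᵢ·q = -12.)
Determinant 101·7 − 7² = 658.
α = ((-124)·7 − 7·(-12))/658 = -56/47; β = (101·(-12) − 7·(-124))/658 = -172/329.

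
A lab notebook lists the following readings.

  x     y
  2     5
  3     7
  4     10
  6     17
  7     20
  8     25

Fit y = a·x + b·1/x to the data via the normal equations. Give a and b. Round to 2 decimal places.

a = 3.02, b = -4.01

Compute the Gram sums: Σx·x = 178, Σx·1/x = 6, Σ1/x·1/x = 13757/28224.
And Σx·y = 513, Σ1/x·y = 2713/168.
Normal equations: [[178, 6]; [6, 13757/28224]]·[a, b]ᵀ = [513, 2713/168]ᵀ.
det = 178·(13757/28224) − 6² = 716341/14112.
a = (513·(13757/28224) − 6·(2713/168))/(716341/14112) = 4322637/1432682; b = (178·(2713/168) − 6·513)/(716341/14112) = -2871960/716341.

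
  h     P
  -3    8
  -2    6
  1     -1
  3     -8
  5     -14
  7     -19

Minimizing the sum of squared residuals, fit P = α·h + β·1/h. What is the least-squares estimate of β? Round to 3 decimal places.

Forming AᵀA = [[97, 6]; [6, 67589/44100]] and AᵀP = [-264, -1559/105]ᵀ gives AᵀA·[α, β]ᵀ = AᵀP.
Eliminating β: (67589/44100)·(row 1) − 6·(row 2) gives (4968533/44100)·α = (67589/44100)·(-264) − 6·(-1559/105) = -1159568/3675, so α = -13914816/4968533.
Then β = ((-1559/105) − 6·(-13914816/4968533))/(67589/44100) = 6340740/4968533.

β = 1.276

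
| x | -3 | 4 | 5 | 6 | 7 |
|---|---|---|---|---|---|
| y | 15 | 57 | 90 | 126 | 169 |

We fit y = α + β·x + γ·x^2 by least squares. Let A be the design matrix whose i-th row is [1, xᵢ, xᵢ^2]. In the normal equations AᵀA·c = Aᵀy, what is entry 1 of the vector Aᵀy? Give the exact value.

Entry 1 ↔ basis 1, so (Aᵀy)_{1} = Σᵢ yᵢ = (1)·(15) + (1)·(57) + (1)·(90) + (1)·(126) + (1)·(169) = 457.

457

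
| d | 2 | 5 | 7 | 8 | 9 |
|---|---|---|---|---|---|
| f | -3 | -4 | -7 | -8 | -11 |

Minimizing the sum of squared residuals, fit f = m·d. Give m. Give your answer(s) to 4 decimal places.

AᵀA·[m]ᵀ = Aᵀf reads: 223·m = -238.
(Σd·d = 223, Σd·f = -238.)
m = (-238)/223 = -1.06726.

m = -1.0673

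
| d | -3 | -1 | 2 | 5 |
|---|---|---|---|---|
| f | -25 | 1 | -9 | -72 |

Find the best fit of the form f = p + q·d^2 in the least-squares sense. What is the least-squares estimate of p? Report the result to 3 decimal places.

p = 3.228

Sums needed: Σ1 = 4, Σd^2 = 39, Σd^2·d^2 = 723.
Moment sums: Σf = -105, Σd^2·f = -2060.
So MᵀM·[p, q]ᵀ = Mᵀf: [[4, 39]; [39, 723]]·[p, q]ᵀ = [-105, -2060]ᵀ.
det = 4·723 − 39² = 1371.
p = ((-105)·723 − 39·(-2060))/1371 = 1475/457; q = (4·(-2060) − 39·(-105))/1371 = -4145/1371.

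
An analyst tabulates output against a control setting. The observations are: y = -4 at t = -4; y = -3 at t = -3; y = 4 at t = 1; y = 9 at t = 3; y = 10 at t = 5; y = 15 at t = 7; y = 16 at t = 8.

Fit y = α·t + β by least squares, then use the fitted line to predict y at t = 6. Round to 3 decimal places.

Entries of AᵀA: Σt·t = 173, Σt = 17, Σ1 = 7.
For Aᵀy: Σt·y = 339, Σy = 47.
So AᵀA·[α, β]ᵀ = Aᵀy: [[173, 17]; [17, 7]]·[α, β]ᵀ = [339, 47]ᵀ.
det = 173·7 − 17² = 922.
α = (339·7 − 17·47)/922 = 787/461; β = (173·47 − 17·339)/922 = 1184/461.
At t = 6: ŷ = (787/461)·(6) + (1184/461)·(1) = 5906/461.

ŷ = 12.811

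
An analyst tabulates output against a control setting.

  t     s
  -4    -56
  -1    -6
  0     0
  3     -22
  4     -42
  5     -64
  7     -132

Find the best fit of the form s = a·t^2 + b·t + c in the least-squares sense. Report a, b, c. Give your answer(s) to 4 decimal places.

Entries of AᵀA: Σt^2·t^2 = 3620, Σt^2·t = 494, Σt^2 = 116, Σt·t = 116, Σt = 14, Σ1 = 7.
And Σt^2·s = -9840, Σt·s = -1248, Σs = -322.
Solving the 3×3 system (Gaussian elimination) gives a = -138894/47107, b = 90200/47107, c = -45650/47107.

a = -2.9485, b = 1.9148, c = -0.9691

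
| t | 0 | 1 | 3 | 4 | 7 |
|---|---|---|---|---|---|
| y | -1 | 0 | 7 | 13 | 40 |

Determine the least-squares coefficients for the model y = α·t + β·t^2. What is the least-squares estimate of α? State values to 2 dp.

α = -0.22

The normal equations are: 75·α + 435·β = 353;  435·α + 2739·β = 2231.
Eliminating β: 2739·(row 1) − 435·(row 2) gives 16200·α = 2739·353 − 435·2231 = -3618, so α = -67/300.
Then β = (2231 − 435·(-67/300))/2739 = 17/20.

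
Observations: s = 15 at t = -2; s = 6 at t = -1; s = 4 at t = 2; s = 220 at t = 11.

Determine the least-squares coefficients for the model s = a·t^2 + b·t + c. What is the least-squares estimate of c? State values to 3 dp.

c = 1.245

Forming AᵀA = [[14674, 1330, 130]; [1330, 130, 10]; [130, 10, 4]] and Aᵀs = [26702, 2392, 245]ᵀ gives AᵀA·[a, b, c]ᵀ = Aᵀs.
Solving the 3×3 system (Gaussian elimination) gives a = 5975/2904, b = -13289/4840, c = 452/363.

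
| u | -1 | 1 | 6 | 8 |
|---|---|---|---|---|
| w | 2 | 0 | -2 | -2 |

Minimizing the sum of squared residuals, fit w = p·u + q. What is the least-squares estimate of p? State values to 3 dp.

Forming XᵀX = [[102, 14]; [14, 4]] and Xᵀw = [-30, -2]ᵀ gives XᵀX·[p, q]ᵀ = Xᵀw.
Eliminating q: 4·(row 1) − 14·(row 2) gives 212·p = 4·(-30) − 14·(-2) = -92, so p = -23/53.
Then q = ((-2) − 14·(-23/53))/4 = 54/53.

p = -0.434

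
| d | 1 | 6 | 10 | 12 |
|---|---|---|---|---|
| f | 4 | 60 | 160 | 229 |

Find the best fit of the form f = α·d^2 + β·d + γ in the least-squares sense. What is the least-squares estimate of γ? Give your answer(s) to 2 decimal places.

With design matrix A, AᵀA = [[32033, 2945, 281]; [2945, 281, 29]; [281, 29, 4]] and Aᵀf = [51140, 4712, 453]ᵀ.
Row-reducing yields α = 11770/7617, β = 2699/7617, γ = 5405/2539.

γ = 2.13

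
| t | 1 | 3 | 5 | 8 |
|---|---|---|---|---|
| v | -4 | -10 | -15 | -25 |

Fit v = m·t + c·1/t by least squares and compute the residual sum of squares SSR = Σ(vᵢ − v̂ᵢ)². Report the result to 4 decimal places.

Forming MᵀM = [[99, 4]; [4, 16801/14400]] and Mᵀv = [-309, -323/24]ᵀ gives MᵀM·[m, c]ᵀ = Mᵀv.
det = 99·(16801/14400) − 4² = 159211/1600.
m = ((-309)·(16801/14400) − 4·(-323/24))/(159211/1600) = -490701/159211; c = (99·(-323/24) − 4·(-309))/(159211/1600) = -154200/159211.
Residuals: 8057/159211, -68607/159211, 96180/159211, -35392/159211; SSR = 95942/159211.

SSR = 0.6026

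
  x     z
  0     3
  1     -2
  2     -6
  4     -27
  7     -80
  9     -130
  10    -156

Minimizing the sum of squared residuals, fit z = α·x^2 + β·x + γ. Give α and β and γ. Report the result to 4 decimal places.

The normal system AᵀA·[α, β, γ]ᵀ = Aᵀz is [[19235, 2145, 251]; [2145, 251, 33]; [251, 33, 7]]·[α, β, γ]ᵀ = [-30508, -3412, -398]ᵀ.
Inverting the 3×3 Gram matrix, [α, β, γ]ᵀ = [-31737/22664, -44887/22664, 30499/11332]ᵀ.

α = -1.4003, β = -1.9805, γ = 2.6914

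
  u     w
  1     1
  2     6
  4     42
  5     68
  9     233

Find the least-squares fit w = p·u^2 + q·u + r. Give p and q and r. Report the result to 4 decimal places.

Sums needed: Σu^2·u^2 = 7459, Σu^2·u = 927, Σu^2 = 127, Σu·u = 127, Σu = 21, Σ1 = 5.
Right-hand side: Σu^2·w = 21270, Σu·w = 2618, Σw = 350.
Row-reducing yields p = 35614/11659, q = -16318/11659, r = -19930/11659.

p = 3.0546, q = -1.3996, r = -1.7094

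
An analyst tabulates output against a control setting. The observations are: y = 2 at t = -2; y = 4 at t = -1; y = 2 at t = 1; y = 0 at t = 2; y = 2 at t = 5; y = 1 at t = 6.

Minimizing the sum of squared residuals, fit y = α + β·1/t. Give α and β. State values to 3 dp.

The normal system XᵀX·[α, β]ᵀ = Xᵀy is [[6, 11/30]; [11/30, 2311/900]]·[α, β]ᵀ = [11, -73/30]ᵀ.
Δ = 6·(2311/900) − (11/30)² = 2749/180.
α = (11·(2311/900) − (11/30)·(-73/30))/(2749/180) = 26224/13745; β = (6·(-73/30) − (11/30)·11)/(2749/180) = -3354/2749.

α = 1.908, β = -1.220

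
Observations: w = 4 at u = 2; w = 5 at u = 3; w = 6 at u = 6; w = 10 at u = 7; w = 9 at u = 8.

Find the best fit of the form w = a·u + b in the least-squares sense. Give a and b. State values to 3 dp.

a = 0.903, b = 2.104

The normal equations are: 162·a + 26·b = 201;  26·a + 5·b = 34.
(Σu·u = 162, Σu = 26, Σ1 = 5, Σu·w = 201, Σw = 34.)
Eliminating b: 5·(row 1) − 26·(row 2) gives 134·a = 5·201 − 26·34 = 121, so a = 121/134.
Then b = (34 − 26·(121/134))/5 = 141/67.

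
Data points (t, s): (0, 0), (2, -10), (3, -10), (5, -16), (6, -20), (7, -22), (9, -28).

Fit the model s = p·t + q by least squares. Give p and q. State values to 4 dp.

p = -2.9703, q = -1.5644

Sums needed: Σt·t = 204, Σt = 32, Σ1 = 7.
And Σt·s = -656, Σs = -106.
Normal equations: [[204, 32]; [32, 7]]·[p, q]ᵀ = [-656, -106]ᵀ.
det = 204·7 − 32² = 404.
p = ((-656)·7 − 32·(-106))/404 = -300/101; q = (204·(-106) − 32·(-656))/404 = -158/101.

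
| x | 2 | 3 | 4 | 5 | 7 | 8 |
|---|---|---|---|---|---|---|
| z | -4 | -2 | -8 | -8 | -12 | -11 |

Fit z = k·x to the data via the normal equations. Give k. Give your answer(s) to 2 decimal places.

k = -1.54

Forming MᵀM = [[167]] and Mᵀz = [-258]ᵀ gives MᵀM·[k]ᵀ = Mᵀz.
Hence k = -258 / 167 ≈ -1.54491.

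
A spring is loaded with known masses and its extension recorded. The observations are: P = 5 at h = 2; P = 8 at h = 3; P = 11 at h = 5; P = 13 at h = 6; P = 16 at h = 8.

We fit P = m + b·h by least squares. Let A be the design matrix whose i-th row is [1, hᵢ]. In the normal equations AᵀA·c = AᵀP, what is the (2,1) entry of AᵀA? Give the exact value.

Row 2 ↔ basis h, column 1 ↔ basis 1, so (AᵀA)_{2,1} = Σᵢ h = (2)·(1) + (3)·(1) + (5)·(1) + (6)·(1) + (8)·(1) = 24.

24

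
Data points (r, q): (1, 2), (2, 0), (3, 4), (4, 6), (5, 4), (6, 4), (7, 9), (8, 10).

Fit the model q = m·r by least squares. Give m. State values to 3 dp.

Normal-equation sums: Σr·r = 204.
And Σr·q = 225.
XᵀX·[m]ᵀ = Xᵀq becomes [[204]]·[m]ᵀ = [225]ᵀ.
m = 225/204 = 1.10294.

m = 1.103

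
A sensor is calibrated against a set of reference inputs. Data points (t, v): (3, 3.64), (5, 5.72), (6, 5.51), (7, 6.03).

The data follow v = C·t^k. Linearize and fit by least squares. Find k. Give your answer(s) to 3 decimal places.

k = 0.596

Linearized form: ln v = k·ln t + ln C. From the 4 transformed points,
Over the data: Σln t = 6.4457, Σ(ln t)² = 10.7942, Σln v = 6.5393, Σln t·ln v = 10.7803.
Normal system: [[10.7942, 6.4457]; [6.4457, 4]]·[k, ln C]ᵀ = [10.7803, 6.5393]ᵀ.
Solving (det = 1.6295): k = 0.59574, ln C = 0.67482.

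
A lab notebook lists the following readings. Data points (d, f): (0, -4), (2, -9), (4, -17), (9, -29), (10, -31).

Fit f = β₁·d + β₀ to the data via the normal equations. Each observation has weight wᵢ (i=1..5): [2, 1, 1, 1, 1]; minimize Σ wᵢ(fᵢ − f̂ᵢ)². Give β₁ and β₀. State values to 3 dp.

Setting ∂/∂β₁ … = 0 gives: 201·β₁ + 25·β₀ = -657;  25·β₁ + 6·β₀ = -94.
(Σwᵢ·d·d = 201, Σwᵢ·d = 25, Σwᵢ·1 = 6, Σwᵢ·d·f = -657, Σwᵢ·f = -94.)
det = 201·6 − 25² = 581.
β₁ = ((-657)·6 − 25·(-94))/581 = -1592/581; β₀ = (201·(-94) − 25·(-657))/581 = -2469/581.

β₁ = -2.740, β₀ = -4.250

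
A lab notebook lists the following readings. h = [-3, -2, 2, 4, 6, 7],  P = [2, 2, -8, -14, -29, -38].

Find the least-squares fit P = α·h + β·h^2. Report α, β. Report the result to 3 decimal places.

α = -2.034, β = -0.473

With design matrix X, XᵀX = [[118, 596]; [596, 4066]] and XᵀP = [-522, -3136]ᵀ.
Eliminating β: 4066·(row 1) − 596·(row 2) gives 124572·α = 4066·(-522) − 596·(-3136) = -253396, so α = -63349/31143.
Then β = ((-3136) − 596·(-63349/31143))/4066 = -14734/31143.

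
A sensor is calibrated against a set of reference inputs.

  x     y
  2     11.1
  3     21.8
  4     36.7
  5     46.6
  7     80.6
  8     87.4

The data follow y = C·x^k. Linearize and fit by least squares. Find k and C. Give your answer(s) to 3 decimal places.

With ln yᵢ as the transformed response and ln xᵢ as the regressor:
Σln x = 8.8128, Σ(ln x)² = 14.3101, Σln y = 21.7932, Σln x·ln y = 34.0692.
Equations: 14.3101·k + 8.8128·ln C = 34.0692;  8.8128·k + 6·ln C = 21.7932.
Δ = 14.3101·6 − (8.8128)² = 8.1947; k = (34.0692·6 − 8.8128·21.7932)/8.1947 = 1.50769, ln C = (14.3101·21.7932 − 8.8128·34.0692)/8.1947 = 1.41770, so C = exp(1.41770) = 4.12761.

k = 1.508, C = 4.128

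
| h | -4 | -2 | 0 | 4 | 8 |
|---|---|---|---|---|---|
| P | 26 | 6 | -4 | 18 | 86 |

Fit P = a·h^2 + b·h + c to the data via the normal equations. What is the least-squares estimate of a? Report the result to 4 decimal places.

a = 1.5291

From the data, Σh^2·h^2 = 4624, Σh^2·h = 504, Σh^2 = 100, Σh·h = 100, Σh = 6, Σ1 = 5.
Right-hand side: Σh^2·P = 6232, Σh·P = 644, ΣP = 132.
Normal equations: [[4624, 504, 100]; [504, 100, 6]; [100, 6, 5]]·[a, b, c]ᵀ = [6232, 644, 132]ᵀ.
Solving the 3×3 system (Gaussian elimination) gives a = 5737/3752, b = -2053/1876, c = -1345/469.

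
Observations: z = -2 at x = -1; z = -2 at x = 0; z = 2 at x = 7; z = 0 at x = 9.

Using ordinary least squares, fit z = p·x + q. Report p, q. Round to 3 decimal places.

Entries of MᵀM: Σx·x = 131, Σx = 15, Σ1 = 4.
Moment sums: Σx·z = 16, Σz = -2.
Normal equations: [[131, 15]; [15, 4]]·[p, q]ᵀ = [16, -2]ᵀ.
Determinant 131·4 − 15² = 299.
p = (16·4 − 15·(-2))/299 = 94/299; q = (131·(-2) − 15·16)/299 = -502/299.

p = 0.314, q = -1.679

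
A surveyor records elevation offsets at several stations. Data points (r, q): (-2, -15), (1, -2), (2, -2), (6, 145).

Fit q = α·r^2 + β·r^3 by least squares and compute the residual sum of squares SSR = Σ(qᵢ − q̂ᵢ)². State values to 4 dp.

From the data, Σr^2·r^2 = 1329, Σr^2·r^3 = 7777, Σr^3·r^3 = 46785.
Right-hand side: Σr^2·q = 5150, Σr^3·q = 31422.
Normal equations: [[1329, 7777]; [7777, 46785]]·[α, β]ᵀ = [5150, 31422]ᵀ.
Determinant 1329·46785 − 7777² = 1695536.
α = (5150·46785 − 7777·31422)/1695536 = -214134/105971; β = (1329·31422 − 7777·5150)/1695536 = 106768/105971.
Residuals: 121115/105971, -104576/105971, -209550/105971, 12731/105971; SSR = 657522/105971.

SSR = 6.2047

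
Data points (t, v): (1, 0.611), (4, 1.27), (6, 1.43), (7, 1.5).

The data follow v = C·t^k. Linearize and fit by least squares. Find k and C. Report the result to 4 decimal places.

k = 0.4707, C = 0.6215

Taking logs, ln v = k·ln t + ln C, so regress ln v on ln t.
AᵀA = [[8.9188, 5.1240]; [5.1240, 4]], rhs = [1.7612, 0.5095]ᵀ  (here Σln t = 5.1240, Σ(ln t)² = 8.9188, Σln v = 0.5095, Σln t·ln v = 1.7612).
Solving (det = 9.4201): k = 0.47072, ln C = -0.47561, so C = exp(-0.47561) = 0.62151.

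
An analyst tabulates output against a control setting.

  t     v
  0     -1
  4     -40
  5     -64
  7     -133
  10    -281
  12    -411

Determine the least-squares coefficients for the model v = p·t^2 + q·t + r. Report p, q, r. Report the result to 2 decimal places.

p = -3.07, q = 2.65, r = -1.07

From the data, Σt^2·t^2 = 34018, Σt^2·t = 3260, Σt^2 = 334, Σt·t = 334, Σt = 38, Σ1 = 6.
Moment sums: Σt^2·v = -96041, Σt·v = -9153, Σv = -930.
Row-reducing yields p = -595369/194154, q = 514013/194154, r = -34513/32359.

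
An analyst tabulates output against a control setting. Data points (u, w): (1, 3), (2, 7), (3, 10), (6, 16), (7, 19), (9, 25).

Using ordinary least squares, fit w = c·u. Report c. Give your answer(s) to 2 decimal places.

c = 2.78

Forming MᵀM = [[180]] and Mᵀw = [501]ᵀ gives MᵀM·[c]ᵀ = Mᵀw.
c = 501/180 = 2.78333.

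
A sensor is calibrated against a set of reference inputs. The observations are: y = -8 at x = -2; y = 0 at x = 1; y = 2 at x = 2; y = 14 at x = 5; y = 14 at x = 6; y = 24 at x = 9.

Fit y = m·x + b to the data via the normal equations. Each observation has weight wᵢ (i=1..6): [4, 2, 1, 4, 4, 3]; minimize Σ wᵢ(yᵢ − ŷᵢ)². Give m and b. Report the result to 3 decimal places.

Compute the Gram sums: Σwᵢ·x·x = 509, Σwᵢ·x = 67, Σwᵢ·1 = 18.
For MᵀWy: Σwᵢ·x·y = 1332, Σwᵢ·y = 154.
det = 509·18 − 67² = 4673.
m = (1332·18 − 67·154)/4673 = 13658/4673; b = (509·154 − 67·1332)/4673 = -10858/4673.

m = 2.923, b = -2.324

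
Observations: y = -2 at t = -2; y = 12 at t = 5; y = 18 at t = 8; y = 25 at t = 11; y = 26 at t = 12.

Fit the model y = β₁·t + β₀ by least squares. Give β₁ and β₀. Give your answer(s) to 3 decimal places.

β₁ = 2.033, β₀ = 1.975

Setting ∂/∂β₁ … = 0 gives: 358·β₁ + 34·β₀ = 795;  34·β₁ + 5·β₀ = 79.
(Σt·t = 358, Σt = 34, Σ1 = 5, Σt·y = 795, Σy = 79.)
Δ = 358·5 − 34² = 634.
β₁ = (795·5 − 34·79)/634 = 1289/634; β₀ = (358·79 − 34·795)/634 = 626/317.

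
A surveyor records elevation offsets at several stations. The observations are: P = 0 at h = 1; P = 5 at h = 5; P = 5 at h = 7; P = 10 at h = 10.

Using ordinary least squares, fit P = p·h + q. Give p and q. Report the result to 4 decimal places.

p = 1.0526, q = -1.0526

From the data, Σh·h = 175, Σh = 23, Σ1 = 4.
For XᵀP: Σh·P = 160, ΣP = 20.
So XᵀX·[p, q]ᵀ = XᵀP: [[175, 23]; [23, 4]]·[p, q]ᵀ = [160, 20]ᵀ.
Determinant 175·4 − 23² = 171.
p = (160·4 − 23·20)/171 = 20/19; q = (175·20 − 23·160)/171 = -20/19.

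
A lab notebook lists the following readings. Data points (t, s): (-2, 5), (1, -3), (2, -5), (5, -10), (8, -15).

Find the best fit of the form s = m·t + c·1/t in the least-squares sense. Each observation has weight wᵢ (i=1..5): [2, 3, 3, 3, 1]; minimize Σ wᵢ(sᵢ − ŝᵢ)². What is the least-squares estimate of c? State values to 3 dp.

The normal equations are: 162·m + 12·c = -329;  12·m + (7017/1600)·c = -235/8.
(Σwᵢ·t·t = 162, Σwᵢ·t·1/t = 12, Σwᵢ·1/t·1/t = 7017/1600, Σwᵢ·t·s = -329, Σwᵢ·1/t·s = -235/8.)
Δ = 162·(7017/1600) − 12² = 453177/800.
m = ((-329)·(7017/1600) − 12·(-235/8))/(453177/800) = -581531/302118; c = (162·(-235/8) − 12·(-329))/(453177/800) = -216200/151059.

c = -1.431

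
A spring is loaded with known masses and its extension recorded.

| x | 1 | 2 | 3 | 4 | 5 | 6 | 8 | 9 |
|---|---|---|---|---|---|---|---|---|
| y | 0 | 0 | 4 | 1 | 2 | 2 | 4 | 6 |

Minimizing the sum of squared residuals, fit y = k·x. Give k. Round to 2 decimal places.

Normal-equation sums: Σx·x = 236.
Right-hand side: Σx·y = 124.
Normal equations: [[236]]·[k]ᵀ = [124]ᵀ.
k = 124/236 = 0.525424.

k = 0.53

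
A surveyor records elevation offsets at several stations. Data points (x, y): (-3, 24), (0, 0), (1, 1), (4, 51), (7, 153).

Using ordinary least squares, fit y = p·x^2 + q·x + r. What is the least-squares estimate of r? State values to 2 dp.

r = -1.20

Normal-equation sums: Σx^2·x^2 = 2739, Σx^2·x = 381, Σx^2 = 75, Σx·x = 75, Σx = 9, Σ1 = 5.
Moment sums: Σx^2·y = 8530, Σx·y = 1204, Σy = 229.
Normal equations: [[2739, 381, 75]; [381, 75, 9]; [75, 9, 5]]·[p, q, r]ᵀ = [8530, 1204, 229]ᵀ.
Inverting the 3×3 Gram matrix, [p, q, r]ᵀ = [1213/398, 427/597, -479/398]ᵀ.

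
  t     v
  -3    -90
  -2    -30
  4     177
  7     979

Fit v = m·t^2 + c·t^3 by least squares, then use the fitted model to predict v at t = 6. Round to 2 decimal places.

From the data, Σt^2·t^2 = 2754, Σt^2·t^3 = 17556, Σt^3·t^3 = 122538.
Moment sums: Σt^2·v = 49873, Σt^3·v = 349795.
MᵀM·[m, c]ᵀ = Mᵀv becomes [[2754, 17556]; [17556, 122538]]·[m, c]ᵀ = [49873, 349795]ᵀ.
Determinant 2754·122538 − 17556² = 29256516.
m = (49873·122538 − 17556·349795)/29256516 = -4943891/4876086; c = (2754·349795 − 17556·49873)/29256516 = 14627507/4876086.
At t = 6: v̂ = (-4943891/4876086)·(36) + (14627507/4876086)·(216) = 496926906/812681.

v̂ = 611.47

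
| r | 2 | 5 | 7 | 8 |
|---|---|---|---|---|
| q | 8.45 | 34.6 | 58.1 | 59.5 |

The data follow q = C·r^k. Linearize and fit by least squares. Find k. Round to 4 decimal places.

Taking logs, ln q = k·ln r + ln C, so regress ln q on ln r.
Σln r = 6.3279, Σ(ln r)² = 11.1814, Σln q = 13.8262, Σln r·ln q = 23.5841.
Equations: 11.1814·k + 6.3279·ln C = 23.5841;  6.3279·k + 4·ln C = 13.8262.
Solving (det = 4.6828): k = 1.46178, ln C = 1.14403.

k = 1.4618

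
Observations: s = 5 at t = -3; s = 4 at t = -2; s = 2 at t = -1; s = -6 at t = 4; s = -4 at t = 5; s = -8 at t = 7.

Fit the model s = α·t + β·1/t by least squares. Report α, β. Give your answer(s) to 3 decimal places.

Sums needed: Σt·t = 104, Σt·1/t = 6, Σ1/t·1/t = 261781/176400.
And Σt·s = -125, Σ1/t·s = -1913/210.
Δ = 104·(261781/176400) − 6² = 2609353/22050.
α = ((-125)·(261781/176400) − 6·(-1913/210))/(2609353/22050) = -23081105/20874824; β = (104·(-1913/210) − 6·(-125))/(2609353/22050) = -4352460/2609353.

α = -1.106, β = -1.668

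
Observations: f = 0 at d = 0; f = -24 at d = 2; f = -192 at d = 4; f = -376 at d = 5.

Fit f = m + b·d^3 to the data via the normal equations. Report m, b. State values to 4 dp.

m = 0.1200, b = -3.0075

Entries of AᵀA: Σ1 = 4, Σd^3 = 197, Σd^3·d^3 = 19785.
Moment sums: Σf = -592, Σd^3·f = -59480.
AᵀA·[m, b]ᵀ = Aᵀf becomes [[4, 197]; [197, 19785]]·[m, b]ᵀ = [-592, -59480]ᵀ.
Δ = 4·19785 − 197² = 40331.
m = ((-592)·19785 − 197·(-59480))/40331 = 4840/40331; b = (4·(-59480) − 197·(-592))/40331 = -121296/40331.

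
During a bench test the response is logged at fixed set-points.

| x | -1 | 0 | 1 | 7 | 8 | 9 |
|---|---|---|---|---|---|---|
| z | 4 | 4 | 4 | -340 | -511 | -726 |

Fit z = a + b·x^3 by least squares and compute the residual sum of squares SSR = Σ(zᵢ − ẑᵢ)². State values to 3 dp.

SSR = 5.479

Sums needed: Σ1 = 6, Σx^3 = 1584, Σx^3·x^3 = 911236.
Right-hand side: Σz = -1565, Σx^3·z = -907506.
So AᵀA·[a, b]ᵀ = Aᵀz: [[6, 1584]; [1584, 911236]]·[a, b]ᵀ = [-1565, -907506]ᵀ.
det = 6·911236 − 1584² = 2958360.
a = ((-1565)·911236 − 1584·(-907506))/2958360 = 2851291/739590; b = (6·(-907506) − 1584·(-1565))/2958360 = -247173/246530.
Residuals: -63445/73959, 107069/739590, 424294/369795, 14563/369795, -1124053/739590, 77372/73959; SSR = 4052351/739590.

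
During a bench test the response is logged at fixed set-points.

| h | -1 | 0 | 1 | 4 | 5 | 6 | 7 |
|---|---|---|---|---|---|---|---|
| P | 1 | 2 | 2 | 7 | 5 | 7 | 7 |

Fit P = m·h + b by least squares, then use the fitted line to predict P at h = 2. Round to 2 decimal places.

P̂ = 3.50

MᵀM·[m, b]ᵀ = MᵀP reads: 128·m + 22·b = 145;  22·m + 7·b = 31.
det = 128·7 − 22² = 412.
m = (145·7 − 22·31)/412 = 333/412; b = (128·31 − 22·145)/412 = 389/206.
At h = 2: P̂ = (333/412)·(2) + (389/206)·(1) = 361/103.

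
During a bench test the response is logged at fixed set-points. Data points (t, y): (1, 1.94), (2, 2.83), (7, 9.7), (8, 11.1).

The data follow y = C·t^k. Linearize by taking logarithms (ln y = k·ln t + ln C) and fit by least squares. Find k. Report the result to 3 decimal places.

With ln yᵢ as the transformed response and ln tᵢ as the regressor:
AᵀA = [[8.5911, 4.7185]; [4.7185, 4]], rhs = [10.1475, 6.3820]ᵀ  (here Σln t = 4.7185, Σ(ln t)² = 8.5911, Σln y = 6.3820, Σln t·ln y = 10.1475).
Solving (det = 12.1002): k = 0.86581, ln C = 0.57418.

k = 0.866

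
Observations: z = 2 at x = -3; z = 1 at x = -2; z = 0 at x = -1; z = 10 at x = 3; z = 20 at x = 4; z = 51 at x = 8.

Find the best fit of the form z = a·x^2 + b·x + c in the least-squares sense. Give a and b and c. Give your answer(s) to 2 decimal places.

Setting ∂/∂a … = 0 gives: 4531·a + 567·b + 103·c = 3696;  567·a + 103·b + 9·c = 510;  103·a + 9·b + 6·c = 84.
(Σx^2·x^2 = 4531, Σx^2·x = 567, Σx^2 = 103, Σx·x = 103, Σx = 9, Σ1 = 6, Σx^2·z = 3696, Σx·z = 510, Σz = 84.)
Row-reducing yields a = 129999/231352, b = 35769/21032, c = 208545/115676.

a = 0.56, b = 1.70, c = 1.80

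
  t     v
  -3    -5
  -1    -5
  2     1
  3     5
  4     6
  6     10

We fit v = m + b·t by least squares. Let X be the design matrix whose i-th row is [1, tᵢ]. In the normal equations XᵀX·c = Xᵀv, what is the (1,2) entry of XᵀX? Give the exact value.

Row 1 ↔ basis 1, column 2 ↔ basis t, so (XᵀX)_{1,2} = Σᵢ t = (1)·(-3) + (1)·(-1) + (1)·(2) + (1)·(3) + (1)·(4) + (1)·(6) = 11.

11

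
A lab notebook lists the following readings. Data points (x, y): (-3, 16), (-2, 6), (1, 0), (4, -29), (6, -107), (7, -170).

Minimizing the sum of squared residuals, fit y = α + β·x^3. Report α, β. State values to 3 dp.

From the data, Σ1 = 6, Σx^3 = 589, Σx^3·x^3 = 169195.
Moment sums: Σy = -284, Σx^3·y = -83758.
So MᵀM·[α, β]ᵀ = Mᵀy: [[6, 589]; [589, 169195]]·[α, β]ᵀ = [-284, -83758]ᵀ.
det = 6·169195 − 589² = 668249.
α = ((-284)·169195 − 589·(-83758))/668249 = 67478/35171; β = (6·(-83758) − 589·(-284))/668249 = -335272/668249.

α = 1.919, β = -0.502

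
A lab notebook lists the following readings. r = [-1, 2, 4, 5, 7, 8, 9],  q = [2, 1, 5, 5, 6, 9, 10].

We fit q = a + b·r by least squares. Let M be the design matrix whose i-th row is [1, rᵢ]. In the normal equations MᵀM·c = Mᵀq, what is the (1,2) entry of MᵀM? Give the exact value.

Row 1 ↔ basis 1, column 2 ↔ basis r, so (MᵀM)_{1,2} = Σᵢ r = (1)·(-1) + (1)·(2) + (1)·(4) + (1)·(5) + (1)·(7) + (1)·(8) + (1)·(9) = 34.

34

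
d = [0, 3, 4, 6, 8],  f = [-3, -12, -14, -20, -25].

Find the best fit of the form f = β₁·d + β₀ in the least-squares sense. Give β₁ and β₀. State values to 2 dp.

Normal-equation sums: Σd·d = 125, Σd = 21, Σ1 = 5.
For Xᵀf: Σd·f = -412, Σf = -74.
XᵀX·[β₁, β₀]ᵀ = Xᵀf becomes [[125, 21]; [21, 5]]·[β₁, β₀]ᵀ = [-412, -74]ᵀ.
Eliminating β₀: 5·(row 1) − 21·(row 2) gives 184·β₁ = 5·(-412) − 21·(-74) = -506, so β₁ = -11/4.
Then β₀ = ((-74) − 21·(-11/4))/5 = -13/4.

β₁ = -2.75, β₀ = -3.25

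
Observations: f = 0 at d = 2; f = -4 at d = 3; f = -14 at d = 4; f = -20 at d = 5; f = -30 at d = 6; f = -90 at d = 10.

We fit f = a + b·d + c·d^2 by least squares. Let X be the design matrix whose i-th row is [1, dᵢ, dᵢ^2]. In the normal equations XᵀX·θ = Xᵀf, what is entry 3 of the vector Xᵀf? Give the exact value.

Entry 3 ↔ basis d^2, so (Xᵀf)_{3} = Σᵢ (d^2)·fᵢ = (4)·(0) + (9)·(-4) + (16)·(-14) + (25)·(-20) + (36)·(-30) + (100)·(-90) = -10840.

-10840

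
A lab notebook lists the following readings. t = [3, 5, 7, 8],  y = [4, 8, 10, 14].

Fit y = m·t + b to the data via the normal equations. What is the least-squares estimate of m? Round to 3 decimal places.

Sums needed: Σt·t = 147, Σt = 23, Σ1 = 4.
And Σt·y = 234, Σy = 36.
det = 147·4 − 23² = 59.
m = (234·4 − 23·36)/59 = 108/59; b = (147·36 − 23·234)/59 = -90/59.

m = 1.831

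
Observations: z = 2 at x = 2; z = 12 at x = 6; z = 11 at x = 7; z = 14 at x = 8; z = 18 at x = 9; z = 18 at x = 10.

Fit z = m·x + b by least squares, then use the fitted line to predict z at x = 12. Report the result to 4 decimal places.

ẑ = 22.7500

The normal equations are: 334·m + 42·b = 607;  42·m + 6·b = 75.
(Σx·x = 334, Σx = 42, Σ1 = 6, Σx·z = 607, Σz = 75.)
Δ = 334·6 − 42² = 240.
m = (607·6 − 42·75)/240 = 41/20; b = (334·75 − 42·607)/240 = -37/20.
At x = 12: ẑ = (41/20)·(12) + (-37/20)·(1) = 91/4.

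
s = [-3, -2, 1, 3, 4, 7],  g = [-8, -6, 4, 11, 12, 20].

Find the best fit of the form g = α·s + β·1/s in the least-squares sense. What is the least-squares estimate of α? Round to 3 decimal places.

α = 2.883

The normal equations are: 88·α + 6·β = 261;  6·α + (10973/7056)·β = 403/21.
(Σs·s = 88, Σs·1/s = 6, Σ1/s·1/s = 10973/7056, Σs·g = 261, Σ1/s·g = 403/21.)
det = 88·(10973/7056) − 6² = 88951/882.
α = (261·(10973/7056) − 6·(403/21))/(88951/882) = 2051505/711608; β = (88·(403/21) − 6·261)/(88951/882) = 108276/88951.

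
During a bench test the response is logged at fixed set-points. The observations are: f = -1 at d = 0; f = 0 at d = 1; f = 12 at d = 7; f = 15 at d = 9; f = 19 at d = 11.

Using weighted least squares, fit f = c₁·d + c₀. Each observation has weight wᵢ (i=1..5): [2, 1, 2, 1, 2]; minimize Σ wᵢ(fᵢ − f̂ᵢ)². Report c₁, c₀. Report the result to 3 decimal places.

c₁ = 1.840, c₀ = -1.203

The normal equations are: 422·c₁ + 46·c₀ = 721;  46·c₁ + 8·c₀ = 75.
(Σwᵢ·d·d = 422, Σwᵢ·d = 46, Σwᵢ·1 = 8, Σwᵢ·d·f = 721, Σwᵢ·f = 75.)
Eliminating c₀: 8·(row 1) − 46·(row 2) gives 1260·c₁ = 8·721 − 46·75 = 2318, so c₁ = 1159/630.
Then c₀ = (75 − 46·(1159/630))/8 = -379/315.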